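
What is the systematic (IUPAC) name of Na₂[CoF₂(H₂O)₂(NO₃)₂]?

The 2 sodium counter-ions carry a total charge of +2, so each complex ion is 2−.
Ligand charges: 2×nitrato (-1 each), 2×aqua (neutral), 2×fluoro (-1 each); total -4. So Co + (-4) = 2−, giving Co = +2.
Ligands are named alphabetically: aqua before fluoro before nitrato.
The complex ion is anionic, so cobalt takes the -ate form cobaltate(II).

sodium diaquadifluorodinitratocobaltate(II)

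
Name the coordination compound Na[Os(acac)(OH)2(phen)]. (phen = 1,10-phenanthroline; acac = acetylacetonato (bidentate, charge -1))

The 1 sodium counter-ion carries a total charge of +1, so each complex ion is 1−.
Ligand charges: 1×1,10-phenanthroline (neutral), 2×hydroxo (-1 each), 1×acetylacetonato (-1 each); total -3. So Os + (-3) = 1−, giving Os = +2.
The complex ion is anionic, so osmium takes the -ate form osmate(II).

sodium (acetylacetonato)dihydroxo(1,10-phenanthroline)osmate(II)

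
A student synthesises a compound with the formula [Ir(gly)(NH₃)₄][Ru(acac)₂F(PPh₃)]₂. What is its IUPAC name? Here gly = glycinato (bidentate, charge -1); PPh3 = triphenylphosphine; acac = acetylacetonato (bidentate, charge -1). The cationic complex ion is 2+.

tetraammine(glycinato)iridium(III) bis(acetylacetonato)fluoro(triphenylphosphine)ruthenate(II)

Both ions are complex: the cation is named first with the plain metal name, the anion second with the -ate form; each ion's ligands are alphabetised independently.
The complex cation is given as 2+; its ligand charges sum to -1, so Ir = +3.
With 2 anions per cation, each anion must be 2/2 = 1−.
Anion: ligand charges sum to -3; for the ion to be 1−, Ru = +2.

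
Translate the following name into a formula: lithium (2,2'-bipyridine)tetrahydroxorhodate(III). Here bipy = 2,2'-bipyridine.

Ligands: 4 hydroxo (OH, -1), 1 2,2'-bipyridine (bipy, neutral). Ligand charge sum = -4.
With Rh in oxidation state +3, the complex ion is [Rh...]^1−.
Charge balance with lithium (+1) requires 1 complex ion per 1 lithium.

Li[Rh(bipy)(OH)4]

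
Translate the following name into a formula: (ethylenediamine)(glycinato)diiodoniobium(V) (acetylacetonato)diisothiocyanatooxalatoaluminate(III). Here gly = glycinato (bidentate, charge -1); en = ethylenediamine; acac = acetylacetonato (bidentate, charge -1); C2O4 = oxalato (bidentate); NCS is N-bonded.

[Nb(en)(gly)I2][Al(acac)(C2O4)(NCS)2]

Cation [Nb…]: ligand charges -3, Nb(V) ⇒ ion charge 2+.
Anion [Al…]: ligand charges -5, Al(III) ⇒ ion charge 2−.
One 2+ cation balances one 2− anion.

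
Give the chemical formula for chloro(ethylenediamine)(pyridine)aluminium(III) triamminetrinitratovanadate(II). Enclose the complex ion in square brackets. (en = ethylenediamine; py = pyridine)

[AlCl(en)(py)][V(NH3)3(NO3)3]2

Cation [Al…]: ligand charges -1, Al(III) ⇒ ion charge 2+.
Anion [V…]: ligand charges -3, V(II) ⇒ ion charge 1−.
One 2+ cation requires 2 of the 1− anion.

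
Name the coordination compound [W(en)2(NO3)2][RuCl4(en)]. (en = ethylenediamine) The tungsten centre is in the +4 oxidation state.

Both ions are complex: the cation is named first with the plain metal name, the anion second with the -ate form; each ion's ligands are alphabetised independently.
W is given as +4; the cation's ligand charges sum to -2, so the complex cation is 2+.
A 1:1 salt means the anion carries the equal and opposite charge, 2−.
Anion: ligand charges sum to -4; for the ion to be 2−, Ru = +2.

bis(ethylenediamine)dinitratotungsten(IV) tetrachloro(ethylenediamine)ruthenate(II)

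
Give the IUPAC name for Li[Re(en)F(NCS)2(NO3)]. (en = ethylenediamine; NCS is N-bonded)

The 1 lithium counter-ion carries a total charge of +1, so each complex ion is 1−.
Ligand charges: 1×ethylenediamine (neutral), 2×isothiocyanato (-1 each), 1×nitrato (-1 each), 1×fluoro (-1 each); total -4. So Re + (-4) = 1−, giving Re = +3.
The complex ion is anionic, so rhenium takes the -ate form rhenate(III).

lithium (ethylenediamine)fluorodiisothiocyanatonitratorhenate(III)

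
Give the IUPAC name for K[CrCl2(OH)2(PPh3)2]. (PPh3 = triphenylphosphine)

potassium dichlorodihydroxobis(triphenylphosphine)chromate(III)

The 1 potassium counter-ion carries a total charge of +1, so each complex ion is 1−.
Ligand charges: 2×chloro (-1 each), 2×triphenylphosphine (neutral), 2×hydroxo (-1 each); total -4. So Cr + (-4) = 1−, giving Cr = +3.
Ligands are named alphabetically: chloro before hydroxo before triphenylphosphine.
The complex ion is anionic, so chromium takes the -ate form chromate(III).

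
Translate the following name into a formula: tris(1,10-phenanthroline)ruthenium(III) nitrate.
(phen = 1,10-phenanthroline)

[Ru(phen)3](NO3)3

Ligands: 3 1,10-phenanthroline (phen, neutral). Ligand charge sum = 0.
With Ru in oxidation state +3, the complex ion is [Ru...]^3+.
Charge balance with nitrate (-1) requires 1 complex ion per 3 nitrate.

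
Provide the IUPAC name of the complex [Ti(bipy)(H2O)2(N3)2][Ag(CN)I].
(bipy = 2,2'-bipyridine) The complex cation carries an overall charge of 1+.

The complex cation is given as 1+; its ligand charges sum to -2, so Ti = +3.
A 1:1 salt means the anion carries the equal and opposite charge, 1−.
Anion: ligand charges sum to -2; for the ion to be 1−, Ag = +1.

diaquadiazido(2,2'-bipyridine)titanium(III) cyanoiodoargentate(I)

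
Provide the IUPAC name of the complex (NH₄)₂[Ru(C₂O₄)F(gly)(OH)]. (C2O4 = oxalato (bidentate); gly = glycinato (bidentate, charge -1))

ammonium fluoro(glycinato)hydroxooxalatoruthenate(III)

The 2 ammonium counter-ions carry a total charge of +2, so each complex ion is 2−.
Ligand charges: 1×oxalato (-2 each), 1×fluoro (-1 each), 1×glycinato (-1 each), 1×hydroxo (-1 each); total -5. So Ru + (-5) = 2−, giving Ru = +3.
Ligands are named alphabetically: fluoro before glycinato before hydroxo before oxalato.
The complex ion is anionic, so ruthenium takes the -ate form ruthenate(III).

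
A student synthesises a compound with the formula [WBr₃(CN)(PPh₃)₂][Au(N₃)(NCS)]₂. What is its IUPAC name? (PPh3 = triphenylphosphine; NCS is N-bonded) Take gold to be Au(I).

Au is given as +1; the anion's ligand charges sum to -2, so the complex anion is 1−.
With 2 anions per cation, the cation must be 2×1 = 2+.
Cation: ligand charges sum to -4; for the ion to be 2+, W = +6.

tribromocyanobis(triphenylphosphine)tungsten(VI) azidoisothiocyanatoaurate(I)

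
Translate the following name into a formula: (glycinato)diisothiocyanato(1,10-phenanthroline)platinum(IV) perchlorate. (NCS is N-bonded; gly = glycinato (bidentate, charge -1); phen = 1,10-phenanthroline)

[Pt(gly)(NCS)2(phen)]ClO4

Ligands: 2 isothiocyanato (NCS, -1), 1 glycinato (gly, -1), 1 1,10-phenanthroline (phen, neutral). Ligand charge sum = -3.
With Pt in oxidation state +4, the complex ion is [Pt...]^1+.
Charge balance with perchlorate (-1) requires 1 complex ion per 1 perchlorate.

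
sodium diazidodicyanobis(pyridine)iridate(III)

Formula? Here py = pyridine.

Na[Ir(CN)2(N3)2(py)2]

Ligands: 2 pyridine (py, neutral), 2 cyano (CN, -1), 2 azido (N3, -1). Ligand charge sum = -4.
With Ir in oxidation state +3, the complex ion is [Ir...]^1−.
Charge balance with sodium (+1) requires 1 complex ion per 1 sodium.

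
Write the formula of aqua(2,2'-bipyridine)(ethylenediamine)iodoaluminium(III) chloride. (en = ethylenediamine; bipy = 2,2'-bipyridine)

[Al(bipy)(en)(H2O)I]Cl2

Ligands: 1 ethylenediamine (en, neutral), 1 aqua (H2O, neutral), 1 iodo (I, -1), 1 2,2'-bipyridine (bipy, neutral). Ligand charge sum = -1.
Charge balance with chloride (-1) requires 1 complex ion per 2 chloride.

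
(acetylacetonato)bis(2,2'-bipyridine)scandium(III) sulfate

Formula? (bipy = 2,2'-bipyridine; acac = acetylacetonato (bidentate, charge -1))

[Sc(acac)(bipy)2]SO4

Ligands: 2 2,2'-bipyridine (bipy, neutral), 1 acetylacetonato (acac, -1). Ligand charge sum = -1.
Charge balance with sulfate (-2) requires 1 complex ion per 1 sulfate.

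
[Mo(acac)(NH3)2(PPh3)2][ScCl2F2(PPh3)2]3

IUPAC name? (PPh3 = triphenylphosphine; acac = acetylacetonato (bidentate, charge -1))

Both ions are complex: the cation is named first with the plain metal name, the anion second with the -ate form; each ion's ligands are alphabetised independently.
Scandium is always +3 in its complexes; the anion's ligand charges sum to -4, so the complex anion is 1−.
With 3 anions per cation, the cation must be 3×1 = 3+.
Cation: ligand charges sum to -1; for the ion to be 3+, Mo = +4.

(acetylacetonato)diamminebis(triphenylphosphine)molybdenum(IV) dichlorodifluorobis(triphenylphosphine)scandate(III)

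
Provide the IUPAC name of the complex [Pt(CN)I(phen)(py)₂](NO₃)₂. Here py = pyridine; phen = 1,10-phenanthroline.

cyanoiodo(1,10-phenanthroline)bis(pyridine)platinum(IV) nitrate

The 2 nitrate counter-ions carry a total charge of -2, so each complex ion is 2+.
Ligand charges: 2×pyridine (neutral), 1×cyano (-1 each), 1×1,10-phenanthroline (neutral), 1×iodo (-1 each); total -2. So Pt + (-2) = 2+, giving Pt = +4.
Ligands are named alphabetically: cyano before iodo before phenanthroline before pyridine.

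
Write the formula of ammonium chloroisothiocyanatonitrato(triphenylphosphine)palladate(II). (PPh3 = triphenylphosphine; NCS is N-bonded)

NH4[PdCl(NCS)(NO3)(PPh3)]

Ligands: 1 nitrato (NO3, -1), 1 triphenylphosphine (PPh3, neutral), 1 isothiocyanato (NCS, -1), 1 chloro (Cl, -1). Ligand charge sum = -3.
With Pd in oxidation state +2, the complex ion is [Pd...]^1−.
Charge balance with ammonium (+1) requires 1 complex ion per 1 ammonium.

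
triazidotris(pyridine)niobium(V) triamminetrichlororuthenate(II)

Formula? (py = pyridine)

[Nb(N3)3(py)3][RuCl3(NH3)3]2

Cation [Nb…]: ligand charges -3, Nb(V) ⇒ ion charge 2+.
Anion [Ru…]: ligand charges -3, Ru(II) ⇒ ion charge 1−.
One 2+ cation requires 2 of the 1− anion.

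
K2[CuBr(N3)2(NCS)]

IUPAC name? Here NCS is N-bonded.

potassium diazidobromoisothiocyanatocuprate(II)

The 2 potassium counter-ions carry a total charge of +2, so each complex ion is 2−.
Ligand charges: 1×bromo (-1 each), 2×azido (-1 each), 1×isothiocyanato (-1 each); total -4. So Cu + (-4) = 2−, giving Cu = +2.
Ligands are named alphabetically: azido before bromo before isothiocyanato.
The complex ion is anionic, so copper takes the -ate form cuprate(II).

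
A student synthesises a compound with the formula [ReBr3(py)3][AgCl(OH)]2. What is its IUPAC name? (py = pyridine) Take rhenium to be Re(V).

Re is given as +5; the cation's ligand charges sum to -3, so the complex cation is 2+.
With 2 anions per cation, each anion must be 2/2 = 1−.
Anion: ligand charges sum to -2; for the ion to be 1−, Ag = +1.

tribromotris(pyridine)rhenium(V) chlorohydroxoargentate(I)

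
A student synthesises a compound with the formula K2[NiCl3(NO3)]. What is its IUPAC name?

The 2 potassium counter-ions carry a total charge of +2, so each complex ion is 2−.
Ligand charges: 1×nitrato (-1 each), 3×chloro (-1 each); total -4. So Ni + (-4) = 2−, giving Ni = +2.
The complex ion is anionic, so nickel takes the -ate form nickelate(II).

potassium trichloronitratonickelate(II)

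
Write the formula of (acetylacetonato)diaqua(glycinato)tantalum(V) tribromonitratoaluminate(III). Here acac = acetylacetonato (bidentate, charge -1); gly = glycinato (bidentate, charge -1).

Cation [Ta…]: ligand charges -2, Ta(V) ⇒ ion charge 3+.
Anion [Al…]: ligand charges -4, Al(III) ⇒ ion charge 1−.

[Ta(acac)(gly)(H2O)2][AlBr3(NO3)]3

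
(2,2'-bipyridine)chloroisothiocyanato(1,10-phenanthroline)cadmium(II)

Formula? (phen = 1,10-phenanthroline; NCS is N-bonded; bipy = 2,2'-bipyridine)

Ligands: 1 1,10-phenanthroline (phen, neutral), 1 isothiocyanato (NCS, -1), 1 2,2'-bipyridine (bipy, neutral), 1 chloro (Cl, -1). Ligand charge sum = -2.
With Cd in oxidation state +2, the complex ion is [Cd...].

[Cd(bipy)Cl(NCS)(phen)]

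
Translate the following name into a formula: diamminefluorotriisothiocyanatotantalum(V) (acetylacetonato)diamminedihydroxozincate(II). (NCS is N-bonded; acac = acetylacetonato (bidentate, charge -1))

Cation [Ta…]: ligand charges -4, Ta(V) ⇒ ion charge 1+.
Anion [Zn…]: ligand charges -3, Zn(II) ⇒ ion charge 1−.
One 1+ cation balances one 1− anion.

[TaF(NCS)3(NH3)2][Zn(acac)(NH3)2(OH)2]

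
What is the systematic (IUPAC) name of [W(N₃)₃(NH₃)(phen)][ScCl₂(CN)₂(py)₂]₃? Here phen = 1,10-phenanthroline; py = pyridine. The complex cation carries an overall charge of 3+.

The complex cation is given as 3+; its ligand charges sum to -3, so W = +6.
With 3 anions per cation, each anion must be 3/3 = 1−.
Anion: ligand charges sum to -4; for the ion to be 1−, Sc = +3.

amminetriazido(1,10-phenanthroline)tungsten(VI) dichlorodicyanobis(pyridine)scandate(III)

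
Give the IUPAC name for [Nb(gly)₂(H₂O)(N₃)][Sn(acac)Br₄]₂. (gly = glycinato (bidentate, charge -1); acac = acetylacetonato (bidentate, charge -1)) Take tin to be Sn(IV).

aquaazidobis(glycinato)niobium(V) (acetylacetonato)tetrabromostannate(IV)

Sn is given as +4; the anion's ligand charges sum to -5, so the complex anion is 1−.
With 2 anions per cation, the cation must be 2×1 = 2+.
Cation: ligand charges sum to -3; for the ion to be 2+, Nb = +5.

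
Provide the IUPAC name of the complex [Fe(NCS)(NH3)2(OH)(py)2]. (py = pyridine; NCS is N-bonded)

There is no counter-ion, so the complex is neutral overall.
Ligand charges: 1×hydroxo (-1 each), 2×pyridine (neutral), 1×isothiocyanato (-1 each), 2×ammine (neutral); total -2. So Fe + (-2) = 0, giving Fe = +2.
Ligands are named alphabetically: ammine before hydroxo before isothiocyanato before pyridine.

diamminehydroxoisothiocyanatobis(pyridine)iron(II)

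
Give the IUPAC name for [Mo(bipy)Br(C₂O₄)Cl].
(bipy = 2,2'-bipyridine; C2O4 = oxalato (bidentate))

(2,2'-bipyridine)bromochlorooxalatomolybdenum(IV)

There is no counter-ion, so the complex is neutral overall.
Ligand charges: 1×2,2'-bipyridine (neutral), 1×bromo (-1 each), 1×chloro (-1 each), 1×oxalato (-2 each); total -4. So Mo + (-4) = 0, giving Mo = +4.
Ligands are named alphabetically: bipyridine before bromo before chloro before oxalato.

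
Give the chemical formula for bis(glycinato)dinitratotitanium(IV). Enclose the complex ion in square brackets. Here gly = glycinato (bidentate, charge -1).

Ligands: 2 nitrato (NO3, -1), 2 glycinato (gly, -1). Ligand charge sum = -4.
With Ti in oxidation state +4, the complex ion is [Ti...].

[Ti(gly)2(NO3)2]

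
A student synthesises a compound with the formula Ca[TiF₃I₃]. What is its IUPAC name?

calcium trifluorotriiodotitanate(IV)

The 1 calcium counter-ion carries a total charge of +2, so each complex ion is 2−.
Ligand charges: 3×fluoro (-1 each), 3×iodo (-1 each); total -6. So Ti + (-6) = 2−, giving Ti = +4.
Ligands are named alphabetically: fluoro before iodo.
The complex ion is anionic, so titanium takes the -ate form titanate(IV).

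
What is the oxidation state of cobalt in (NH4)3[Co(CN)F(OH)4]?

3 ammonium outside the brackets (+1 each) → the complex ion is 3−.
Ligand charges: 1×F = -1; 1×CN = -1; 4×OH = -4; sum -6.
Co + (-6) = 3− ⇒ Co is +3.

+3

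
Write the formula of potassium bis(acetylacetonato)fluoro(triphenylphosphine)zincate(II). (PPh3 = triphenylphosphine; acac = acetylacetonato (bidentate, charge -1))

K[Zn(acac)2F(PPh3)]

Ligands: 1 fluoro (F, -1), 1 triphenylphosphine (PPh3, neutral), 2 acetylacetonato (acac, -1). Ligand charge sum = -3.
Charge balance with potassium (+1) requires 1 complex ion per 1 potassium.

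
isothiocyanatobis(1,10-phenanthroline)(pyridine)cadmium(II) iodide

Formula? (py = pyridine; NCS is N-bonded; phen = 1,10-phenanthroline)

[Cd(NCS)(phen)2(py)]I

Ligands: 1 pyridine (py, neutral), 1 isothiocyanato (NCS, -1), 2 1,10-phenanthroline (phen, neutral). Ligand charge sum = -1.
Charge balance with iodide (-1) requires 1 complex ion per 1 iodide.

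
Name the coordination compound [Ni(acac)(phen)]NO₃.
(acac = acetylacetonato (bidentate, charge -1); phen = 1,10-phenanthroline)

The 1 nitrate counter-ion carries a total charge of -1, so each complex ion is 1+.
Ligand charges: 1×acetylacetonato (-1 each), 1×1,10-phenanthroline (neutral); total -1. So Ni + (-1) = 1+, giving Ni = +2.
Ligands are named alphabetically: acetylacetonato before phenanthroline.

(acetylacetonato)(1,10-phenanthroline)nickel(II) nitrate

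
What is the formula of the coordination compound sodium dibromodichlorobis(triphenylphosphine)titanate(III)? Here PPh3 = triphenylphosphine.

Na[TiBr2Cl2(PPh3)2]

Ligands: 2 bromo (Br, -1), 2 triphenylphosphine (PPh3, neutral), 2 chloro (Cl, -1). Ligand charge sum = -4.
With Ti in oxidation state +3, the complex ion is [Ti...]^1−.
Charge balance with sodium (+1) requires 1 complex ion per 1 sodium.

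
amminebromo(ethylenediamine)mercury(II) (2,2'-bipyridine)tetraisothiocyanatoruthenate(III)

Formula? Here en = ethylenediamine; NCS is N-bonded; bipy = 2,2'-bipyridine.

[HgBr(en)(NH3)][Ru(bipy)(NCS)4]

Cation [Hg…]: ligand charges -1, Hg(II) ⇒ ion charge 1+.
Anion [Ru…]: ligand charges -4, Ru(III) ⇒ ion charge 1−.
One 1+ cation balances one 1− anion.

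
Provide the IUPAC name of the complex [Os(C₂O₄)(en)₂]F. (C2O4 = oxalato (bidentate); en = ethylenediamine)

The 1 fluoride counter-ion carries a total charge of -1, so each complex ion is 1+.
Ligand charges: 1×oxalato (-2 each), 2×ethylenediamine (neutral); total -2. So Os + (-2) = 1+, giving Os = +3.
Ligands are named alphabetically: ethylenediamine before oxalato.

bis(ethylenediamine)oxalatoosmium(III) fluoride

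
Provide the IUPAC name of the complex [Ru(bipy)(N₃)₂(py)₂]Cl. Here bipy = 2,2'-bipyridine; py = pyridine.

diazido(2,2'-bipyridine)bis(pyridine)ruthenium(III) chloride

The 1 chloride counter-ion carries a total charge of -1, so each complex ion is 1+.
Ligand charges: 1×2,2'-bipyridine (neutral), 2×pyridine (neutral), 2×azido (-1 each); total -2. So Ru + (-2) = 1+, giving Ru = +3.
Ligands are named alphabetically: azido before bipyridine before pyridine.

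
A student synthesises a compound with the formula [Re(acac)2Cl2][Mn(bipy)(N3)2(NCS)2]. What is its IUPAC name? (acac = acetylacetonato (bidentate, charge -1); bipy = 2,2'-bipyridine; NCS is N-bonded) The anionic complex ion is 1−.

bis(acetylacetonato)dichlororhenium(V) diazido(2,2'-bipyridine)diisothiocyanatomanganate(III)

The complex anion is given as 1−; its ligand charges sum to -4, so Mn = +3.
A 1:1 salt means the cation carries the equal and opposite charge, 1+.
Cation: ligand charges sum to -4; for the ion to be 1+, Re = +5.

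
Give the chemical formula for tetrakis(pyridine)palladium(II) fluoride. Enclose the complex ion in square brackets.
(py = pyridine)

Ligands: 4 pyridine (py, neutral). Ligand charge sum = 0.
Charge balance with fluoride (-1) requires 1 complex ion per 2 fluoride.

[Pd(py)4]F2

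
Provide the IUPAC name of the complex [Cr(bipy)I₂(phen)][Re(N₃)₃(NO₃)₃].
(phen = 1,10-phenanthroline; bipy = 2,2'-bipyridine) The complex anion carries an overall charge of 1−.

(2,2'-bipyridine)diiodo(1,10-phenanthroline)chromium(III) triazidotrinitratorhenate(V)

Both ions are complex: the cation is named first with the plain metal name, the anion second with the -ate form; each ion's ligands are alphabetised independently.
The complex anion is given as 1−; its ligand charges sum to -6, so Re = +5.
A 1:1 salt means the cation carries the equal and opposite charge, 1+.
Cation: ligand charges sum to -2; for the ion to be 1+, Cr = +3.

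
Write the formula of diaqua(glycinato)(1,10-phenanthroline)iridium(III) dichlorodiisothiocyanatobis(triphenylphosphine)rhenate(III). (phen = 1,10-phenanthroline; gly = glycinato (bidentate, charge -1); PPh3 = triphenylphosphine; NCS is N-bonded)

[Ir(gly)(H2O)2(phen)][ReCl2(NCS)2(PPh3)2]2

Cation [Ir…]: ligand charges -1, Ir(III) ⇒ ion charge 2+.
Anion [Re…]: ligand charges -4, Re(III) ⇒ ion charge 1−.
One 2+ cation requires 2 of the 1− anion.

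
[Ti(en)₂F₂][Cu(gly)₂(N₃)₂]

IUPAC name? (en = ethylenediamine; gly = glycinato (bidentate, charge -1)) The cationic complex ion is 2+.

bis(ethylenediamine)difluorotitanium(IV) diazidobis(glycinato)cuprate(II)

The complex cation is given as 2+; its ligand charges sum to -2, so Ti = +4.
A 1:1 salt means the anion carries the equal and opposite charge, 2−.
Anion: ligand charges sum to -4; for the ion to be 2−, Cu = +2.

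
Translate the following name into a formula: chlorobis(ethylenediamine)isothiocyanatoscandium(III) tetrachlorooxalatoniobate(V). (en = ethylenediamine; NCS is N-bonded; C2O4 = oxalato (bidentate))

[ScCl(en)2(NCS)][Nb(C2O4)Cl4]

Cation [Sc…]: ligand charges -2, Sc(III) ⇒ ion charge 1+.
Anion [Nb…]: ligand charges -6, Nb(V) ⇒ ion charge 1−.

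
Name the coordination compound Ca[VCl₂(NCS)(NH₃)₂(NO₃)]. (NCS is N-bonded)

The 1 calcium counter-ion carries a total charge of +2, so each complex ion is 2−.
Ligand charges: 1×isothiocyanato (-1 each), 2×chloro (-1 each), 1×nitrato (-1 each), 2×ammine (neutral); total -4. So V + (-4) = 2−, giving V = +2.
Ligands are named alphabetically: ammine before chloro before isothiocyanato before nitrato.
The complex ion is anionic, so vanadium takes the -ate form vanadate(II).

calcium diamminedichloroisothiocyanatonitratovanadate(II)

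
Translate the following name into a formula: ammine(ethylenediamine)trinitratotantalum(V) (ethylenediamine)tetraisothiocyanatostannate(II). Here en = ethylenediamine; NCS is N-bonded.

Cation [Ta…]: ligand charges -3, Ta(V) ⇒ ion charge 2+.
Anion [Sn…]: ligand charges -4, Sn(II) ⇒ ion charge 2−.

[Ta(en)(NH3)(NO3)3][Sn(en)(NCS)4]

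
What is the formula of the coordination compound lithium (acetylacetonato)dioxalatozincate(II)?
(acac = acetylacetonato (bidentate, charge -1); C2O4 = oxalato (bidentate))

Ligands: 1 acetylacetonato (acac, -1), 2 oxalato (C2O4, -2). Ligand charge sum = -5.
With Zn in oxidation state +2, the complex ion is [Zn...]^3−.
Charge balance with lithium (+1) requires 1 complex ion per 3 lithium.

Li3[Zn(acac)(C2O4)2]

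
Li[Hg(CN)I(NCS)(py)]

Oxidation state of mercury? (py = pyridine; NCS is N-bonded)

1 lithium outside the brackets (+1 each) → the complex ion is 1−.
Ligand charges: 1×py neutral; 1×NCS = -1; 1×CN = -1; 1×I = -1; sum -3.
Hg + (-3) = 1− ⇒ Hg is +2.

+2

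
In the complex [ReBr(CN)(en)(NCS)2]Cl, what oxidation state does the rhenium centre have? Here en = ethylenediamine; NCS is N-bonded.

+5

1 chloride outside the brackets (-1 each) → the complex ion is 1+.
Ligand charges: 1×en neutral; 1×CN = -1; 1×Br = -1; 2×NCS = -2; sum -4.
Re + (-4) = 1+ ⇒ Re is +5.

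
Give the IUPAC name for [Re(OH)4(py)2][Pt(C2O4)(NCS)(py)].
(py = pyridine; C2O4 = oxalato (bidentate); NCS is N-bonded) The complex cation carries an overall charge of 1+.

tetrahydroxobis(pyridine)rhenium(V) isothiocyanatooxalato(pyridine)platinate(II)

Both ions are complex: the cation is named first with the plain metal name, the anion second with the -ate form; each ion's ligands are alphabetised independently.
The complex cation is given as 1+; its ligand charges sum to -4, so Re = +5.
A 1:1 salt means the anion carries the equal and opposite charge, 1−.
Anion: ligand charges sum to -3; for the ion to be 1−, Pt = +2.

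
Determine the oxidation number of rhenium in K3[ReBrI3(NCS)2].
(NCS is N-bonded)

+3

3 potassium outside the brackets (+1 each) → the complex ion is 3−.
Ligand charges: 1×Br = -1; 2×NCS = -2; 3×I = -3; sum -6.
Re + (-6) = 3− ⇒ Re is +3.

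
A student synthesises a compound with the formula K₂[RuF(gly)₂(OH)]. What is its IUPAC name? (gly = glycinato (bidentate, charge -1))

potassium fluorobis(glycinato)hydroxoruthenate(II)

The 2 potassium counter-ions carry a total charge of +2, so each complex ion is 2−.
Ligand charges: 1×fluoro (-1 each), 1×hydroxo (-1 each), 2×glycinato (-1 each); total -4. So Ru + (-4) = 2−, giving Ru = +2.
The complex ion is anionic, so ruthenium takes the -ate form ruthenate(II).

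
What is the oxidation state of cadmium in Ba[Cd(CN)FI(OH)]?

1 barium outside the brackets (+2 each) → the complex ion is 2−.
Ligand charges: 1×CN = -1; 1×I = -1; 1×F = -1; 1×OH = -1; sum -4.
Cd + (-4) = 2− ⇒ Cd is +2.

+2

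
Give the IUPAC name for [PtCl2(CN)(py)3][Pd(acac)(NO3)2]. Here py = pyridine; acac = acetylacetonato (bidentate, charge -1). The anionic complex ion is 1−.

The complex anion is given as 1−; its ligand charges sum to -3, so Pd = +2.
A 1:1 salt means the cation carries the equal and opposite charge, 1+.
Cation: ligand charges sum to -3; for the ion to be 1+, Pt = +4.

dichlorocyanotris(pyridine)platinum(IV) (acetylacetonato)dinitratopalladate(II)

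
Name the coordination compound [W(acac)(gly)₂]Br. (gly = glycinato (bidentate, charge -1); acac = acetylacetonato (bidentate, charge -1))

(acetylacetonato)bis(glycinato)tungsten(IV) bromide

The 1 bromide counter-ion carries a total charge of -1, so each complex ion is 1+.
Ligand charges: 2×glycinato (-1 each), 1×acetylacetonato (-1 each); total -3. So W + (-3) = 1+, giving W = +4.
Ligands are named alphabetically: acetylacetonato before glycinato.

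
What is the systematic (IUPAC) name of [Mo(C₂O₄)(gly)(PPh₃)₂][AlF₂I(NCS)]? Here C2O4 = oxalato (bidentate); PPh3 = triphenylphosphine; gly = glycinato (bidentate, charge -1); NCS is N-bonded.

(glycinato)oxalatobis(triphenylphosphine)molybdenum(IV) difluoroiodoisothiocyanatoaluminate(III)

Aluminium is always +3 in its complexes; the anion's ligand charges sum to -4, so the complex anion is 1−.
A 1:1 salt means the cation carries the equal and opposite charge, 1+.
Cation: ligand charges sum to -3; for the ion to be 1+, Mo = +4.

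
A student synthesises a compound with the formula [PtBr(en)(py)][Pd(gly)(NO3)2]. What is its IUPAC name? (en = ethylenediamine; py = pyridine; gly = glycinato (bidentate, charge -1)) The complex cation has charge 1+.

bromo(ethylenediamine)(pyridine)platinum(II) (glycinato)dinitratopalladate(II)

The complex cation is given as 1+; its ligand charges sum to -1, so Pt = +2.
A 1:1 salt means the anion carries the equal and opposite charge, 1−.
Anion: ligand charges sum to -3; for the ion to be 1−, Pd = +2.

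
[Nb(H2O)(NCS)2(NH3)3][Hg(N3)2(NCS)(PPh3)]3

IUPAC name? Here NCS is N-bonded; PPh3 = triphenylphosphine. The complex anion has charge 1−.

triammineaquadiisothiocyanatoniobium(V) diazidoisothiocyanato(triphenylphosphine)mercurate(II)

Both ions are complex: the cation is named first with the plain metal name, the anion second with the -ate form; each ion's ligands are alphabetised independently.
The complex anion is given as 1−; its ligand charges sum to -3, so Hg = +2.
With 3 anions per cation, the cation must be 3×1 = 3+.
Cation: ligand charges sum to -2; for the ion to be 3+, Nb = +5.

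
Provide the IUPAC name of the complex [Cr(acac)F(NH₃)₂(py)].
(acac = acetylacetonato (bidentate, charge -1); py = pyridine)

There is no counter-ion, so the complex is neutral overall.
Ligand charges: 1×acetylacetonato (-1 each), 1×pyridine (neutral), 2×ammine (neutral), 1×fluoro (-1 each); total -2. So Cr + (-2) = 0, giving Cr = +2.
Ligands are named alphabetically: acetylacetonato before ammine before fluoro before pyridine.

(acetylacetonato)diamminefluoro(pyridine)chromium(II)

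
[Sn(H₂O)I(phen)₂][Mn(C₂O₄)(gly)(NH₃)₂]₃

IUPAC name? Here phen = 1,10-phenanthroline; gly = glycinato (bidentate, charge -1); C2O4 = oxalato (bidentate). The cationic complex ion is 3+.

The complex cation is given as 3+; its ligand charges sum to -1, so Sn = +4.
With 3 anions per cation, each anion must be 3/3 = 1−.
Anion: ligand charges sum to -3; for the ion to be 1−, Mn = +2.

aquaiodobis(1,10-phenanthroline)tin(IV) diammine(glycinato)oxalatomanganate(II)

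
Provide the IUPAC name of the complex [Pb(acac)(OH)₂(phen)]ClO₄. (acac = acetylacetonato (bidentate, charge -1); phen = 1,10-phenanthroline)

The 1 perchlorate counter-ion carries a total charge of -1, so each complex ion is 1+.
Ligand charges: 1×acetylacetonato (-1 each), 2×hydroxo (-1 each), 1×1,10-phenanthroline (neutral); total -3. So Pb + (-3) = 1+, giving Pb = +4.
Ligands are named alphabetically: acetylacetonato before hydroxo before phenanthroline.

(acetylacetonato)dihydroxo(1,10-phenanthroline)lead(IV) perchlorate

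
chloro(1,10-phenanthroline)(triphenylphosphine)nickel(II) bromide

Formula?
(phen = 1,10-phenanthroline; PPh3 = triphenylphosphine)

[NiCl(phen)(PPh3)]Br

Ligands: 1 1,10-phenanthroline (phen, neutral), 1 chloro (Cl, -1), 1 triphenylphosphine (PPh3, neutral). Ligand charge sum = -1.
With Ni in oxidation state +2, the complex ion is [Ni...]^1+.
Charge balance with bromide (-1) requires 1 complex ion per 1 bromide.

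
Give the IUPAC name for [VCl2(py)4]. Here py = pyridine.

dichlorotetrakis(pyridine)vanadium(II)

There is no counter-ion, so the complex is neutral overall.
Ligand charges: 4×pyridine (neutral), 2×chloro (-1 each); total -2. So V + (-2) = 0, giving V = +2.
Ligands are named alphabetically: chloro before pyridine.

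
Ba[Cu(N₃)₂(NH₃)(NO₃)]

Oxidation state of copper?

+1

1 barium outside the brackets (+2 each) → the complex ion is 2−.
Ligand charges: 2×N3 = -2; 1×NH3 neutral; 1×NO3 = -1; sum -3.
Cu + (-3) = 2− ⇒ Cu is +1.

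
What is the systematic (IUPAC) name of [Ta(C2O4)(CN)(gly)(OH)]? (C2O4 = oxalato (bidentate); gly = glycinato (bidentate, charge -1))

cyano(glycinato)hydroxooxalatotantalum(V)

There is no counter-ion, so the complex is neutral overall.
Ligand charges: 1×cyano (-1 each), 1×oxalato (-2 each), 1×glycinato (-1 each), 1×hydroxo (-1 each); total -5. So Ta + (-5) = 0, giving Ta = +5.
Ligands are named alphabetically: cyano before glycinato before hydroxo before oxalato.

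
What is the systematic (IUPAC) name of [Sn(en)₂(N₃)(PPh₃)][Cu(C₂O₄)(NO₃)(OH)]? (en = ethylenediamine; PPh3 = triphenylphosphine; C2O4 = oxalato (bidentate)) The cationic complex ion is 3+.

The complex cation is given as 3+; its ligand charges sum to -1, so Sn = +4.
A 1:1 salt means the anion carries the equal and opposite charge, 3−.
Anion: ligand charges sum to -4; for the ion to be 3−, Cu = +1.

azidobis(ethylenediamine)(triphenylphosphine)tin(IV) hydroxonitratooxalatocuprate(I)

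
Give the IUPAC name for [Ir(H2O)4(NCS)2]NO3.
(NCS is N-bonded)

The 1 nitrate counter-ion carries a total charge of -1, so each complex ion is 1+.
Ligand charges: 2×isothiocyanato (-1 each), 4×aqua (neutral); total -2. So Ir + (-2) = 1+, giving Ir = +3.
Ligands are named alphabetically: aqua before isothiocyanato.

tetraaquadiisothiocyanatoiridium(III) nitrate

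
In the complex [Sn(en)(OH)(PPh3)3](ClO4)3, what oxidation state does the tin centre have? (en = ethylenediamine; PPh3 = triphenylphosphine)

+4

3 perchlorate outside the brackets (-1 each) → the complex ion is 3+.
Ligand charges: 1×OH = -1; 1×en neutral; 3×PPh3 neutral; sum -1.
Sn + (-1) = 3+ ⇒ Sn is +4.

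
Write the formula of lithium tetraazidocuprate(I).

Ligands: 4 azido (N3, -1). Ligand charge sum = -4.
With Cu in oxidation state +1, the complex ion is [Cu...]^3−.
Charge balance with lithium (+1) requires 1 complex ion per 3 lithium.

Li3[Cu(N3)4]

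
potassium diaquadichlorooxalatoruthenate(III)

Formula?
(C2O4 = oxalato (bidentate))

Ligands: 2 aqua (H2O, neutral), 2 chloro (Cl, -1), 1 oxalato (C2O4, -2). Ligand charge sum = -4.
With Ru in oxidation state +3, the complex ion is [Ru...]^1−.
Charge balance with potassium (+1) requires 1 complex ion per 1 potassium.

K[Ru(C2O4)Cl2(H2O)2]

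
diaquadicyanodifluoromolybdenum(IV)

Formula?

[Mo(CN)2F2(H2O)2]

Ligands: 2 cyano (CN, -1), 2 fluoro (F, -1), 2 aqua (H2O, neutral). Ligand charge sum = -4.
With Mo in oxidation state +4, the complex ion is [Mo...].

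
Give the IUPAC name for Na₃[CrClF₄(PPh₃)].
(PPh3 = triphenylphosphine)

sodium chlorotetrafluoro(triphenylphosphine)chromate(II)

The 3 sodium counter-ions carry a total charge of +3, so each complex ion is 3−.
Ligand charges: 4×fluoro (-1 each), 1×chloro (-1 each), 1×triphenylphosphine (neutral); total -5. So Cr + (-5) = 3−, giving Cr = +2.
The complex ion is anionic, so chromium takes the -ate form chromate(II).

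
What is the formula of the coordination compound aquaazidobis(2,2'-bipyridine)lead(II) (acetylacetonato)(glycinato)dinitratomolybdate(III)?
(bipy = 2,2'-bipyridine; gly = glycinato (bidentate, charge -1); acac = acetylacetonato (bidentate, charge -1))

Cation [Pb…]: ligand charges -1, Pb(II) ⇒ ion charge 1+.
Anion [Mo…]: ligand charges -4, Mo(III) ⇒ ion charge 1−.

[Pb(bipy)2(H2O)(N3)][Mo(acac)(gly)(NO3)2]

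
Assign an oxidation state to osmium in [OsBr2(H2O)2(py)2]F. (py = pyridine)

+3

1 fluoride outside the brackets (-1 each) → the complex ion is 1+.
Ligand charges: 2×Br = -2; 2×H2O neutral; 2×py neutral; sum -2.
Os + (-2) = 1+ ⇒ Os is +3.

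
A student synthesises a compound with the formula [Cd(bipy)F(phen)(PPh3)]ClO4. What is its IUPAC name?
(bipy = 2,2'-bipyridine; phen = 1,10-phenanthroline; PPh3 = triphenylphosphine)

(2,2'-bipyridine)fluoro(1,10-phenanthroline)(triphenylphosphine)cadmium(II) perchlorate

The 1 perchlorate counter-ion carries a total charge of -1, so each complex ion is 1+.
Ligand charges: 1×2,2'-bipyridine (neutral), 1×1,10-phenanthroline (neutral), 1×triphenylphosphine (neutral), 1×fluoro (-1 each); total -1. So Cd + (-1) = 1+, giving Cd = +2.
Ligands are named alphabetically: bipyridine before fluoro before phenanthroline before triphenylphosphine.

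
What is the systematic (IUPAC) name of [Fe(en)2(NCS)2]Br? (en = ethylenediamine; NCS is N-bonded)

The 1 bromide counter-ion carries a total charge of -1, so each complex ion is 1+.
Ligand charges: 2×ethylenediamine (neutral), 2×isothiocyanato (-1 each); total -2. So Fe + (-2) = 1+, giving Fe = +3.
Ligands are named alphabetically: ethylenediamine before isothiocyanato.

bis(ethylenediamine)diisothiocyanatoiron(III) bromide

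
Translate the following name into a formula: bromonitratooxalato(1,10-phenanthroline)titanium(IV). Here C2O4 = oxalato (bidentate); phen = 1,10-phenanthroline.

Ligands: 1 nitrato (NO3, -1), 1 bromo (Br, -1), 1 oxalato (C2O4, -2), 1 1,10-phenanthroline (phen, neutral). Ligand charge sum = -4.
With Ti in oxidation state +4, the complex ion is [Ti...].

[TiBr(C2O4)(NO3)(phen)]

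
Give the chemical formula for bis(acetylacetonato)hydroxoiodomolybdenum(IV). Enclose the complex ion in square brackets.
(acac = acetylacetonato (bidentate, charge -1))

Ligands: 1 iodo (I, -1), 1 hydroxo (OH, -1), 2 acetylacetonato (acac, -1). Ligand charge sum = -4.
With Mo in oxidation state +4, the complex ion is [Mo...].

[Mo(acac)2I(OH)]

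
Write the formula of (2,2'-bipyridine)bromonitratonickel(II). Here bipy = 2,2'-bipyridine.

Ligands: 1 nitrato (NO3, -1), 1 bromo (Br, -1), 1 2,2'-bipyridine (bipy, neutral). Ligand charge sum = -2.
With Ni in oxidation state +2, the complex ion is [Ni...].

[Ni(bipy)Br(NO3)]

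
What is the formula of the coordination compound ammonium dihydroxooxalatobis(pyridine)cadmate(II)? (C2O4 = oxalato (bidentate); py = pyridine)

(NH4)2[Cd(C2O4)(OH)2(py)2]

Ligands: 1 oxalato (C2O4, -2), 2 hydroxo (OH, -1), 2 pyridine (py, neutral). Ligand charge sum = -4.
Charge balance with ammonium (+1) requires 1 complex ion per 2 ammonium.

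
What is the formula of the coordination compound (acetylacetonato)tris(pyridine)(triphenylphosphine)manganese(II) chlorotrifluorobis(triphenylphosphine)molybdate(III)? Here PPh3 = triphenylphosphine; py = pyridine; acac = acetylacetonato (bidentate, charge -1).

Cation [Mn…]: ligand charges -1, Mn(II) ⇒ ion charge 1+.
Anion [Mo…]: ligand charges -4, Mo(III) ⇒ ion charge 1−.
One 1+ cation balances one 1− anion.

[Mn(acac)(PPh3)(py)3][MoClF3(PPh3)2]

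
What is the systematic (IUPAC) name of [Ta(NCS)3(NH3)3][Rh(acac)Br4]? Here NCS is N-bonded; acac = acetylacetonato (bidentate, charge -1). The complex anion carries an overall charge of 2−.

Both ions are complex: the cation is named first with the plain metal name, the anion second with the -ate form; each ion's ligands are alphabetised independently.
The complex anion is given as 2−; its ligand charges sum to -5, so Rh = +3.
A 1:1 salt means the cation carries the equal and opposite charge, 2+.
Cation: ligand charges sum to -3; for the ion to be 2+, Ta = +5.

triamminetriisothiocyanatotantalum(V) (acetylacetonato)tetrabromorhodate(III)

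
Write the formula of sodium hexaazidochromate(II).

Ligands: 6 azido (N3, -1). Ligand charge sum = -6.
With Cr in oxidation state +2, the complex ion is [Cr...]^4−.
Charge balance with sodium (+1) requires 1 complex ion per 4 sodium.

Na4[Cr(N3)6]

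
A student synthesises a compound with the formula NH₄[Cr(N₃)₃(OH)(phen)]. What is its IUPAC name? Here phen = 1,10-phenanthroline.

The 1 ammonium counter-ion carries a total charge of +1, so each complex ion is 1−.
Ligand charges: 3×azido (-1 each), 1×hydroxo (-1 each), 1×1,10-phenanthroline (neutral); total -4. So Cr + (-4) = 1−, giving Cr = +3.
Ligands are named alphabetically: azido before hydroxo before phenanthroline.
The complex ion is anionic, so chromium takes the -ate form chromate(III).

ammonium triazidohydroxo(1,10-phenanthroline)chromate(III)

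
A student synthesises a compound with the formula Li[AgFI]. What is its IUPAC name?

lithium fluoroiodoargentate(I)

The 1 lithium counter-ion carries a total charge of +1, so each complex ion is 1−.
Ligand charges: 1×fluoro (-1 each), 1×iodo (-1 each); total -2. So Ag + (-2) = 1−, giving Ag = +1.
The complex ion is anionic, so silver takes the -ate form argentate(I).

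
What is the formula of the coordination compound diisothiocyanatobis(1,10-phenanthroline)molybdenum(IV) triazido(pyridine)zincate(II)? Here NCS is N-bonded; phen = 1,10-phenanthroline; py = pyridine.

[Mo(NCS)2(phen)2][Zn(N3)3(py)]2

Cation [Mo…]: ligand charges -2, Mo(IV) ⇒ ion charge 2+.
Anion [Zn…]: ligand charges -3, Zn(II) ⇒ ion charge 1−.
One 2+ cation requires 2 of the 1− anion.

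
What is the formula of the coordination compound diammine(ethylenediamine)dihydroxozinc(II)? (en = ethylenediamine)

Ligands: 2 ammine (NH3, neutral), 2 hydroxo (OH, -1), 1 ethylenediamine (en, neutral). Ligand charge sum = -2.
With Zn in oxidation state +2, the complex ion is [Zn...].

[Zn(en)(NH3)2(OH)2]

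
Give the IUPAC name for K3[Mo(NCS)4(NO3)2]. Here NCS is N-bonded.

potassium tetraisothiocyanatodinitratomolybdate(III)

The 3 potassium counter-ions carry a total charge of +3, so each complex ion is 3−.
Ligand charges: 4×isothiocyanato (-1 each), 2×nitrato (-1 each); total -6. So Mo + (-6) = 3−, giving Mo = +3.
The complex ion is anionic, so molybdenum takes the -ate form molybdate(III).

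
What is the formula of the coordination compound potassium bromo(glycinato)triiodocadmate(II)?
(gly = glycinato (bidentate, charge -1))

K3[CdBr(gly)I3]

Ligands: 3 iodo (I, -1), 1 bromo (Br, -1), 1 glycinato (gly, -1). Ligand charge sum = -5.
With Cd in oxidation state +2, the complex ion is [Cd...]^3−.
Charge balance with potassium (+1) requires 1 complex ion per 3 potassium.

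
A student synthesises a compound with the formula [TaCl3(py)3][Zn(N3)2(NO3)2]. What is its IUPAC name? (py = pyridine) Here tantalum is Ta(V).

Ta is given as +5; the cation's ligand charges sum to -3, so the complex cation is 2+.
A 1:1 salt means the anion carries the equal and opposite charge, 2−.
Anion: ligand charges sum to -4; for the ion to be 2−, Zn = +2.

trichlorotris(pyridine)tantalum(V) diazidodinitratozincate(II)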